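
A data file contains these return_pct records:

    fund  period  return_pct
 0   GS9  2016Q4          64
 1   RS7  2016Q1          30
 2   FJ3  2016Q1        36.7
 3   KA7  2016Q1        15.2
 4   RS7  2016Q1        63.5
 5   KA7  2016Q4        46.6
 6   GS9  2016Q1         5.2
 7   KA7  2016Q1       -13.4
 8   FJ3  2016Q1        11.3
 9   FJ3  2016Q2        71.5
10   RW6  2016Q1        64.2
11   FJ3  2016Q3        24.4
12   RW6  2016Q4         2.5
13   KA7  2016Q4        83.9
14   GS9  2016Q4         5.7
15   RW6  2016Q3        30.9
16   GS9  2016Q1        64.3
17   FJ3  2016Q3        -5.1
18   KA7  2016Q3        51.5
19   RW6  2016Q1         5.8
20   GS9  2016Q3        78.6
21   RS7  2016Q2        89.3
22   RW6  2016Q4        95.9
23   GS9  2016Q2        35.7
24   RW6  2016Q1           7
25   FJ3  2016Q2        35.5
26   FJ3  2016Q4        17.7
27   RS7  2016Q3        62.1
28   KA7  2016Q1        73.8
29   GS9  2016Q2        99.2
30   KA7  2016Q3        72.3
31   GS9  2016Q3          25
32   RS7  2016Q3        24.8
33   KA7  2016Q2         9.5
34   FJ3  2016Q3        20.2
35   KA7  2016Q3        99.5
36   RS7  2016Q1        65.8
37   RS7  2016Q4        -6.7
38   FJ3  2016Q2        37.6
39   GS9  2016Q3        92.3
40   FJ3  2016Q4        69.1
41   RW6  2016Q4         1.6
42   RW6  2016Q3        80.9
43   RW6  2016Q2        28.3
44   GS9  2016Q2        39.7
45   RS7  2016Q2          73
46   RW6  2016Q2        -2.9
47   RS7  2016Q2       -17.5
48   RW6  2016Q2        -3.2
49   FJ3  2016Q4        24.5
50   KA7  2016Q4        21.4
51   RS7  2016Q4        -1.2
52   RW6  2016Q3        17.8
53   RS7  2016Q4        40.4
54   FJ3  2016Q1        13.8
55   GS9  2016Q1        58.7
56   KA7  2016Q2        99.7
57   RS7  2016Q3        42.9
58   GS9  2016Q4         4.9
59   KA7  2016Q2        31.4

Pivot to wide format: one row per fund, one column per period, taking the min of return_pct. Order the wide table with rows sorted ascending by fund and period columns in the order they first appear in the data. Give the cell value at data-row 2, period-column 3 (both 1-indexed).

35.7

With rows sorted ascending by fund, row 2 is fund=GS9. period columns in first-appearance order: 2016Q4, 2016Q1, 2016Q2, 2016Q3; column 3 is 2016Q2.
Long rows with fund=GS9, period=2016Q2: min(35.7, 99.2, 39.7) = 35.7.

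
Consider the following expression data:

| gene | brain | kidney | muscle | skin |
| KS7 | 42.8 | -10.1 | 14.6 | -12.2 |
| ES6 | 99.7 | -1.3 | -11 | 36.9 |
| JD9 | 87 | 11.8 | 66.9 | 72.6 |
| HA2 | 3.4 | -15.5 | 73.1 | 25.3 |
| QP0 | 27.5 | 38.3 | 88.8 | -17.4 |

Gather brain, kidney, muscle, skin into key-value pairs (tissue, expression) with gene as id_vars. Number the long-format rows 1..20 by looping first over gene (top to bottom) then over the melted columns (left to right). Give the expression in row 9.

20 rows total (5 × 4). Row 9: index ⌊(9-1)/4⌋ = 2 into gene → JD9; (9-1) mod 4 = 0 into the melted columns → brain.
So row 9 is (JD9, brain, 87); expression = 87.

87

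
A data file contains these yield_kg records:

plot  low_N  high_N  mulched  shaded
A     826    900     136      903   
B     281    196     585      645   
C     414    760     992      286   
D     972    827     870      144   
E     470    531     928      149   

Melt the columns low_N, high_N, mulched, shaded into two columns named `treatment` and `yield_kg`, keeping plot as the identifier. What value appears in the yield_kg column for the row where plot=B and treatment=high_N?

196

Unpivoting turns each (plot, wide-column) pair into one long row.
The wide cell at row B, column high_N holds 196, so the long row (B, high_N) has yield_kg=196.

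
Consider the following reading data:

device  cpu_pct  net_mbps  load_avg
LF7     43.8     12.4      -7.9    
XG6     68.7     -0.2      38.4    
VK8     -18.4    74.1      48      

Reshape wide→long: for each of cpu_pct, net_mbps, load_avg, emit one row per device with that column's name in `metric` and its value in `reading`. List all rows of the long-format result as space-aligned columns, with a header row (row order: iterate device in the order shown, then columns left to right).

device  metric    reading
LF7     cpu_pct   43.8   
LF7     net_mbps  12.4   
LF7     load_avg  -7.9   
XG6     cpu_pct   68.7   
XG6     net_mbps  -0.2   
XG6     load_avg  38.4   
VK8     cpu_pct   -18.4  
VK8     net_mbps  74.1   
VK8     load_avg  48     

Each (device, column) pair becomes one row: 3 × 3 = 9 rows.
For example, (LF7, cpu_pct) → reading=43.8.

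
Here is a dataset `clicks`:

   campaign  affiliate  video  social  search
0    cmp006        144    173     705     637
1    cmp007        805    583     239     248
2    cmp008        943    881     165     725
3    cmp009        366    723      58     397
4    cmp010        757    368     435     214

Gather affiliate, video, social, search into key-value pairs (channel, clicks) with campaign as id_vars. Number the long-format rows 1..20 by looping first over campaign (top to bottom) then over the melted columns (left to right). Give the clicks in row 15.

58

20 rows total (5 × 4). Row 15: index ⌊(15-1)/4⌋ = 3 into campaign → cmp009; (15-1) mod 4 = 2 into the melted columns → social.
So row 15 is (cmp009, social, 58); clicks = 58.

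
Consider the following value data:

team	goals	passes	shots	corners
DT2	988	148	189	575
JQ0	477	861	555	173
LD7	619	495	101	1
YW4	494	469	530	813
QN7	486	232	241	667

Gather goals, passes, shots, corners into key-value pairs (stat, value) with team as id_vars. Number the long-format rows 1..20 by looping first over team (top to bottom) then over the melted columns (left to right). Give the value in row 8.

173

20 rows total (5 × 4). Row 8: index ⌊(8-1)/4⌋ = 1 into team → JQ0; (8-1) mod 4 = 3 into the melted columns → corners.
So row 8 is (JQ0, corners, 173); value = 173.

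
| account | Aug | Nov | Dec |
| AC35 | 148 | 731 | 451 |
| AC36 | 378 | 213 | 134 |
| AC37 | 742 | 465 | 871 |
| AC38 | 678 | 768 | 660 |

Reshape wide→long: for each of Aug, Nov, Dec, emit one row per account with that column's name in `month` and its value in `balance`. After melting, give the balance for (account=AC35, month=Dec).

Unpivoting turns each (account, wide-column) pair into one long row.
The wide cell at row AC35, column Dec holds 451, so the long row (AC35, Dec) has balance=451.

451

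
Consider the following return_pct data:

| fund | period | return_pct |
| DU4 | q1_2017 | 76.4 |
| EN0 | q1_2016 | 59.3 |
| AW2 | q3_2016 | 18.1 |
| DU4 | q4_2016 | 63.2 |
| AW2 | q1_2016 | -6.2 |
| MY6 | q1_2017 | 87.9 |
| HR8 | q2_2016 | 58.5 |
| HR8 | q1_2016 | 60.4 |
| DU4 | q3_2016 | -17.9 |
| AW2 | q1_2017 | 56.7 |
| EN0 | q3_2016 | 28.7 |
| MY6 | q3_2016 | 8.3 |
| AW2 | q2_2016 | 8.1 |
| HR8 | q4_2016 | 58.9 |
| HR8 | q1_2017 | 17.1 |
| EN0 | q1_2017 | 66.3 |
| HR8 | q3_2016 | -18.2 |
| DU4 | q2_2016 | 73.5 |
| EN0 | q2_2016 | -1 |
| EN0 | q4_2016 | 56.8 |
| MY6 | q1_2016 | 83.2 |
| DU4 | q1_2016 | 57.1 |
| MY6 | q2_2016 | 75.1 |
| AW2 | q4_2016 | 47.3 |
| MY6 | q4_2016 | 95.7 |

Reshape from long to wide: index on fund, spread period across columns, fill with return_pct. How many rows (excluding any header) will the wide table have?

5

5 distinct fund values → 5 rows.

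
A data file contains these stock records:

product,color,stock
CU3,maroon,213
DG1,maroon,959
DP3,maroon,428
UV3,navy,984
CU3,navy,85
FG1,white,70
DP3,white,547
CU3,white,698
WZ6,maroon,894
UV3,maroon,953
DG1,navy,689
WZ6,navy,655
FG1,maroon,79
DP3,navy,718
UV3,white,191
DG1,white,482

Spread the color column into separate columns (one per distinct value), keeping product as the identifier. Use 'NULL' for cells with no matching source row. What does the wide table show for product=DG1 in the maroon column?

959

The long row with product=DG1, color=maroon has stock=959.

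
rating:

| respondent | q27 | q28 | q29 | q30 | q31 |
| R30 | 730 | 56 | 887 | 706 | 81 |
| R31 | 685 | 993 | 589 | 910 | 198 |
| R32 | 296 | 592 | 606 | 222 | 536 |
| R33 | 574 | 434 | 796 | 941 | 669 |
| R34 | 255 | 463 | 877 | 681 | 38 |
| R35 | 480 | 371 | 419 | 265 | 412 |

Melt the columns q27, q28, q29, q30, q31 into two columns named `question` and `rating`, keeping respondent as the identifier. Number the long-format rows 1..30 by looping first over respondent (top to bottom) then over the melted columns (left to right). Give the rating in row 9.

30 rows total (6 × 5). Row 9: index ⌊(9-1)/5⌋ = 1 into respondent → R31; (9-1) mod 5 = 3 into the melted columns → q30.
So row 9 is (R31, q30, 910); rating = 910.

910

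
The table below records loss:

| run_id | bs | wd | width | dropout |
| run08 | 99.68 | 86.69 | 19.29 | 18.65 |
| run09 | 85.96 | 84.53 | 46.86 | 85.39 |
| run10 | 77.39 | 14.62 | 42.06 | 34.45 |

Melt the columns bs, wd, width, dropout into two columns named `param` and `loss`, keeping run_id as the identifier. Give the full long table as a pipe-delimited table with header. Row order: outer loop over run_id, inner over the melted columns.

Each (run_id, column) pair becomes one row: 3 × 4 = 12 rows.
For example, (run08, bs) → loss=99.68.

| run_id | param | loss |
| run08 | bs | 99.68 |
| run08 | wd | 86.69 |
| run08 | width | 19.29 |
| run08 | dropout | 18.65 |
| run09 | bs | 85.96 |
| run09 | wd | 84.53 |
| run09 | width | 46.86 |
| run09 | dropout | 85.39 |
| run10 | bs | 77.39 |
| run10 | wd | 14.62 |
| run10 | width | 42.06 |
| run10 | dropout | 34.45 |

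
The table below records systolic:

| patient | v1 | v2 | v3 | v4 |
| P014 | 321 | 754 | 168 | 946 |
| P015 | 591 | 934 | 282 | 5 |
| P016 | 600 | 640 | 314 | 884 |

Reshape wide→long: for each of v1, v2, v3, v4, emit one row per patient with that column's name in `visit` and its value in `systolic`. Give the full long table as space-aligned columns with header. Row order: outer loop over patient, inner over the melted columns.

patient  visit  systolic
P014     v1     321     
P014     v2     754     
P014     v3     168     
P014     v4     946     
P015     v1     591     
P015     v2     934     
P015     v3     282     
P015     v4     5       
P016     v1     600     
P016     v2     640     
P016     v3     314     
P016     v4     884     

Each (patient, column) pair becomes one row: 3 × 4 = 12 rows.
For example, (P014, v1) → systolic=321.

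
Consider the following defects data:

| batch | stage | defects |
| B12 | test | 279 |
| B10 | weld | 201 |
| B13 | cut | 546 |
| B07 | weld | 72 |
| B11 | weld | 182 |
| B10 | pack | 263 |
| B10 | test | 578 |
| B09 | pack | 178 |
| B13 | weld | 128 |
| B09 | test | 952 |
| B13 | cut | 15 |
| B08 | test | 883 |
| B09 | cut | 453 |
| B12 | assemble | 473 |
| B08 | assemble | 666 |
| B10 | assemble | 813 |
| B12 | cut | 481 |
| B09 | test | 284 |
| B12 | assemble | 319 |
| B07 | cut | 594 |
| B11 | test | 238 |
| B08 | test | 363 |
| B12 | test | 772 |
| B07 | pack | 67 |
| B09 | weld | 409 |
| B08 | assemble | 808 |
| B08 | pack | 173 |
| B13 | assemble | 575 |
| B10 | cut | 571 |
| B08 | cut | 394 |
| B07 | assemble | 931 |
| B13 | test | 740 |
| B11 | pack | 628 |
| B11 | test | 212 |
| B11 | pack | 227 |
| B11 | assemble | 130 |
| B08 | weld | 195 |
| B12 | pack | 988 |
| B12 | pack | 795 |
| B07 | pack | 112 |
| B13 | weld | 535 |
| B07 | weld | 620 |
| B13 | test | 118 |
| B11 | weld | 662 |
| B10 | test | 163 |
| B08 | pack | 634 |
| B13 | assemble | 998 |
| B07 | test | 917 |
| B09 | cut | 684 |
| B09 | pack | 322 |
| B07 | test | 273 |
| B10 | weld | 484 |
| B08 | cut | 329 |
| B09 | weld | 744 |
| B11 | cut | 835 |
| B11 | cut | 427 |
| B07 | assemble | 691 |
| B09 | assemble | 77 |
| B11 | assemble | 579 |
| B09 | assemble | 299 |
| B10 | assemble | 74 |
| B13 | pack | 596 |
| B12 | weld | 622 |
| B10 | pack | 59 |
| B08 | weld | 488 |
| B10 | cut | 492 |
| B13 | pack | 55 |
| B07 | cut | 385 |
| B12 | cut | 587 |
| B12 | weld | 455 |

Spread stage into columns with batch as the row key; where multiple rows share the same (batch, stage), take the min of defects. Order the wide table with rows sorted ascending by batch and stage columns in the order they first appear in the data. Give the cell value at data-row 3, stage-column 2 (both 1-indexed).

With rows sorted ascending by batch, row 3 is batch=B09. stage columns in first-appearance order: test, weld, cut, pack, assemble; column 2 is weld.
Long rows with batch=B09, stage=weld: min(409, 744) = 409.

409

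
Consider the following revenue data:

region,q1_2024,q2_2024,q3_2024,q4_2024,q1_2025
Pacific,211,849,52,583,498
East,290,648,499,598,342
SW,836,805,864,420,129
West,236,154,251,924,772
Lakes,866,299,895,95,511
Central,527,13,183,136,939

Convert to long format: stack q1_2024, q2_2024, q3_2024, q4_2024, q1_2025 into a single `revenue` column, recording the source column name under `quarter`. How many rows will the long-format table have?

30

6 region values × 5 melted columns = 30 rows.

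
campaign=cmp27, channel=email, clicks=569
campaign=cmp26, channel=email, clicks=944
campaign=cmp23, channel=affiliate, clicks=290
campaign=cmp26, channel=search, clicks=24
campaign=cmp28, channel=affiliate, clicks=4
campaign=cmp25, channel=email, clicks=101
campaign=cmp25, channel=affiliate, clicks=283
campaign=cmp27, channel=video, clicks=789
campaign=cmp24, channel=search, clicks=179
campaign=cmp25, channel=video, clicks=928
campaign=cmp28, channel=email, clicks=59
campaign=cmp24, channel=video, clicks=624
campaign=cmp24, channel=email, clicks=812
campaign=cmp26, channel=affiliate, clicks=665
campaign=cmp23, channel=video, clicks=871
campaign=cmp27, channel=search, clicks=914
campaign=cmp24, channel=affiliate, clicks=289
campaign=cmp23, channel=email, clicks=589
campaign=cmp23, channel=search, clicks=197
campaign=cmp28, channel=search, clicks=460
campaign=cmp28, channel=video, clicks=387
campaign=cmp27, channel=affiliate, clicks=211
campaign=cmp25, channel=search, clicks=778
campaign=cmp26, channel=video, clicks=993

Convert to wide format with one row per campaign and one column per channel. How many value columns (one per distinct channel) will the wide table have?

4 distinct channel values: search, email, video, affiliate.

4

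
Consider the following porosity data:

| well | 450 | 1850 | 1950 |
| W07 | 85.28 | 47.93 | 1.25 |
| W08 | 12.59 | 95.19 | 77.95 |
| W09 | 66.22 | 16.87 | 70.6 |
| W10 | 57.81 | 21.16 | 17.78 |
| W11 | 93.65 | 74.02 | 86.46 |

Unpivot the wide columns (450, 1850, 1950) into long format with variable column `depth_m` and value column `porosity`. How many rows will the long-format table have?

15

5 well values × 3 melted columns = 15 rows.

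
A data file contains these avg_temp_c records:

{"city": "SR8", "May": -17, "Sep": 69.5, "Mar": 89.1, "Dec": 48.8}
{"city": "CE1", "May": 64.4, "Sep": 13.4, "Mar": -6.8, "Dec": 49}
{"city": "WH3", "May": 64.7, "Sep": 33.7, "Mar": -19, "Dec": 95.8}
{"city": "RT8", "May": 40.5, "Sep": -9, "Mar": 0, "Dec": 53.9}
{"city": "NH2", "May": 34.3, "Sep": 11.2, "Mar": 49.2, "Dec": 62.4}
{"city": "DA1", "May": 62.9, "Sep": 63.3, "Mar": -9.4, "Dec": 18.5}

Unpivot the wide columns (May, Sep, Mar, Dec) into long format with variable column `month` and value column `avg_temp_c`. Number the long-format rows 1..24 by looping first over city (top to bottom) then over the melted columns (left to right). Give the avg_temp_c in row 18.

24 rows total (6 × 4). Row 18: index ⌊(18-1)/4⌋ = 4 into city → NH2; (18-1) mod 4 = 1 into the melted columns → Sep.
So row 18 is (NH2, Sep, 11.2); avg_temp_c = 11.2.

11.2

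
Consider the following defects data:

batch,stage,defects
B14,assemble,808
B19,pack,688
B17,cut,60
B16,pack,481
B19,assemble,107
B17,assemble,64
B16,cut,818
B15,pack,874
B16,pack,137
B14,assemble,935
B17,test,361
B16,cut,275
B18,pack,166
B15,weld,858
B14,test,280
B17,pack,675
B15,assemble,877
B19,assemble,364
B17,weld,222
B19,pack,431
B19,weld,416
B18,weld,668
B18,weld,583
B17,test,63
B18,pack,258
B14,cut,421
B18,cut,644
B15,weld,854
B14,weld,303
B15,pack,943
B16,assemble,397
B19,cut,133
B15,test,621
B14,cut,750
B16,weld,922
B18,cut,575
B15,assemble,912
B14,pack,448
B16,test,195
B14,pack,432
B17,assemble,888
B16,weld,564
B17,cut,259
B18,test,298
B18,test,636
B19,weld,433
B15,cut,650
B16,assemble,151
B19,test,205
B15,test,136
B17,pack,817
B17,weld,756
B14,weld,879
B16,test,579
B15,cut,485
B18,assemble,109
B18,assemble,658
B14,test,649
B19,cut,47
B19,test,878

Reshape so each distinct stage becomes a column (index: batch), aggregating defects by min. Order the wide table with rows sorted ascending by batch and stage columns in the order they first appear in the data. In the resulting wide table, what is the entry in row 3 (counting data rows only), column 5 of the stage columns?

With rows sorted ascending by batch, row 3 is batch=B16. stage columns in first-appearance order: assemble, pack, cut, test, weld; column 5 is weld.
Long rows with batch=B16, stage=weld: min(922, 564) = 564.

564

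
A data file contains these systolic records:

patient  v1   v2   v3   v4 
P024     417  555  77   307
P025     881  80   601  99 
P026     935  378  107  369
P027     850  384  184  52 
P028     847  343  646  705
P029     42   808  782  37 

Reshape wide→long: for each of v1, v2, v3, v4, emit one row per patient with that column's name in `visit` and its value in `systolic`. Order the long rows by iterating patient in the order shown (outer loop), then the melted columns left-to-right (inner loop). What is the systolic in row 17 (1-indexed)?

847

24 rows total (6 × 4). Row 17: index ⌊(17-1)/4⌋ = 4 into patient → P028; (17-1) mod 4 = 0 into the melted columns → v1.
So row 17 is (P028, v1, 847); systolic = 847.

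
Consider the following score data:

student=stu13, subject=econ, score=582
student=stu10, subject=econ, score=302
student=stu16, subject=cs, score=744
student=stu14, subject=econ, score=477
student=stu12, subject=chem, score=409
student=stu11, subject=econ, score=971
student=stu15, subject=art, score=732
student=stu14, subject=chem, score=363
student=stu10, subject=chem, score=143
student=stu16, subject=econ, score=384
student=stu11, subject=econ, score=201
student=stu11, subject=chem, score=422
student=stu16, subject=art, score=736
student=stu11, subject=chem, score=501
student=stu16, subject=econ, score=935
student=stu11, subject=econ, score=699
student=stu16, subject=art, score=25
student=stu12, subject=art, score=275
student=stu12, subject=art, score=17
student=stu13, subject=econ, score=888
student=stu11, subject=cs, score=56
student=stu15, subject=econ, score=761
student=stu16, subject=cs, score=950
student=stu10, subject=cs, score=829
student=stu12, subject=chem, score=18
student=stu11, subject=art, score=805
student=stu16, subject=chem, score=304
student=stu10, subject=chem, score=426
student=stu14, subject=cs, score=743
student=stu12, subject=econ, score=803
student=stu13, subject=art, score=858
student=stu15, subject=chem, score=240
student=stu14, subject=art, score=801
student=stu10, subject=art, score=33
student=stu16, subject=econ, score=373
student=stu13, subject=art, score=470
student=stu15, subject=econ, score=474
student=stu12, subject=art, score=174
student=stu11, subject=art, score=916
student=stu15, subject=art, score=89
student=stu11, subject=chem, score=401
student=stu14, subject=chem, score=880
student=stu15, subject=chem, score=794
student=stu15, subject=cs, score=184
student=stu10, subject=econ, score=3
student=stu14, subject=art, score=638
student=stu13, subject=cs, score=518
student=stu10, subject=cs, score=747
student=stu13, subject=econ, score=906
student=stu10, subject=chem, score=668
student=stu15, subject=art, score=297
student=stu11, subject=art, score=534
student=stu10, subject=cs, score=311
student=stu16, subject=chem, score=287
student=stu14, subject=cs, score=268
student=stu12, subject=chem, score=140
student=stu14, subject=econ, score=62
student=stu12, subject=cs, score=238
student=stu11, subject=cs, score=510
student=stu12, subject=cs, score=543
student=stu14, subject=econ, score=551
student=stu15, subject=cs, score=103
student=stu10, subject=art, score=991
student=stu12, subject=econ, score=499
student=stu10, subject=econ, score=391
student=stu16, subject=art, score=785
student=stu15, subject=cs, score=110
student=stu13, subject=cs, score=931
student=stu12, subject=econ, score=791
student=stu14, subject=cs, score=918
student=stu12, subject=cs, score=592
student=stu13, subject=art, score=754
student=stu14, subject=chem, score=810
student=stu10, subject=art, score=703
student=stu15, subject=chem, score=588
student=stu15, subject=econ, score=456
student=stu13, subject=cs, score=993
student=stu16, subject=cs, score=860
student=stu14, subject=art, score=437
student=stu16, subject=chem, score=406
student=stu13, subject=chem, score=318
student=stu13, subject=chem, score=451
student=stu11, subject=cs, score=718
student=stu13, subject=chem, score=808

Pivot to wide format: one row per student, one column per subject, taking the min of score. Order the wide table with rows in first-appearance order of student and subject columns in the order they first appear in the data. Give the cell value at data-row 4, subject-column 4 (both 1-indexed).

With rows in first-appearance order of student, row 4 is student=stu14. subject columns in first-appearance order: econ, cs, chem, art; column 4 is art.
Long rows with student=stu14, subject=art: min(801, 638, 437) = 437.

437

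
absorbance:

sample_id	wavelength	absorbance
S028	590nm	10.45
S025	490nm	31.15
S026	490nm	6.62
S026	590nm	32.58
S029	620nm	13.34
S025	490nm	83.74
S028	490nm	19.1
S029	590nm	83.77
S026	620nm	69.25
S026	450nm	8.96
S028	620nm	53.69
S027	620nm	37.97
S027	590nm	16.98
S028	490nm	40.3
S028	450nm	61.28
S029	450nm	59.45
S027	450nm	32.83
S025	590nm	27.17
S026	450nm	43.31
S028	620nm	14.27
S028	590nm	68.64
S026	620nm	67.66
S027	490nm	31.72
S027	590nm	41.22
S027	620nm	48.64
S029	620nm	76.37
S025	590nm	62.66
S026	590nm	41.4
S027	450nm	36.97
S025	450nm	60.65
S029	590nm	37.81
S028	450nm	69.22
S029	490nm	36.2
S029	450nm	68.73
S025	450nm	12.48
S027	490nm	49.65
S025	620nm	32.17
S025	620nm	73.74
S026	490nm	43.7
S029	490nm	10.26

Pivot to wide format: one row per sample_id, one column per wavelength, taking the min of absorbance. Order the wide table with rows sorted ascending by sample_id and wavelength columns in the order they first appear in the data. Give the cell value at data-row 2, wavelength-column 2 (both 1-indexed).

6.62

With rows sorted ascending by sample_id, row 2 is sample_id=S026. wavelength columns in first-appearance order: 590nm, 490nm, 620nm, 450nm; column 2 is 490nm.
Long rows with sample_id=S026, wavelength=490nm: min(6.62, 43.7) = 6.62.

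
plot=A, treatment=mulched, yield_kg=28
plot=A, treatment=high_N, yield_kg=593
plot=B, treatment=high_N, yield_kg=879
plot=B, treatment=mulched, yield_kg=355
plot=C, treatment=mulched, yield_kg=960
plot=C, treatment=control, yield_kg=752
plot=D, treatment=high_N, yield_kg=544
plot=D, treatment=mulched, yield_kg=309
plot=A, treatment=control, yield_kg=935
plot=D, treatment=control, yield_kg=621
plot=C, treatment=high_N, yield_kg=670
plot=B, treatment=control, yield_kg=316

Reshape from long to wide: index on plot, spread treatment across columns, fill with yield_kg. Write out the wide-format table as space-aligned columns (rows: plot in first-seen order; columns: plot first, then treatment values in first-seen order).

Columns: plot plus the 3 distinct treatment values (mulched, high_N, control).
For example, row A column mulched takes yield_kg=28 from the long row (A, mulched).

plot  mulched  high_N  control
A     28       593     935    
B     355      879     316    
C     960      670     752    
D     309      544     621    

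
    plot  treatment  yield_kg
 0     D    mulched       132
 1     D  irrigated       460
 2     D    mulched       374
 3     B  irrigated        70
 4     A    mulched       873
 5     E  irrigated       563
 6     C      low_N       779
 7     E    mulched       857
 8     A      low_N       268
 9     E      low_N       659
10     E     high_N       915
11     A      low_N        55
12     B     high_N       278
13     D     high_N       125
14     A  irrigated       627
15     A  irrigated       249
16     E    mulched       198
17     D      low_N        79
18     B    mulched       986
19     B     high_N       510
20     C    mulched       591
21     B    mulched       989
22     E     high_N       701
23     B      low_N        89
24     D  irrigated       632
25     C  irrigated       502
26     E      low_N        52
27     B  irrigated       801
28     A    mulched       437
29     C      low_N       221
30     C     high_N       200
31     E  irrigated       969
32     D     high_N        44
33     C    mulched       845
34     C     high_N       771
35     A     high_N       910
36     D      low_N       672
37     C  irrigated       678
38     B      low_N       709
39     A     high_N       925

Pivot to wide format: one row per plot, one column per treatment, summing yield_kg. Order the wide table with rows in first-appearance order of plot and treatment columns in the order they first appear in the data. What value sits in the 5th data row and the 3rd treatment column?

With rows in first-appearance order of plot, row 5 is plot=C. treatment columns in first-appearance order: mulched, irrigated, low_N, high_N; column 3 is low_N.
Long rows with plot=C, treatment=low_N: 779 + 221 = 1000.

1000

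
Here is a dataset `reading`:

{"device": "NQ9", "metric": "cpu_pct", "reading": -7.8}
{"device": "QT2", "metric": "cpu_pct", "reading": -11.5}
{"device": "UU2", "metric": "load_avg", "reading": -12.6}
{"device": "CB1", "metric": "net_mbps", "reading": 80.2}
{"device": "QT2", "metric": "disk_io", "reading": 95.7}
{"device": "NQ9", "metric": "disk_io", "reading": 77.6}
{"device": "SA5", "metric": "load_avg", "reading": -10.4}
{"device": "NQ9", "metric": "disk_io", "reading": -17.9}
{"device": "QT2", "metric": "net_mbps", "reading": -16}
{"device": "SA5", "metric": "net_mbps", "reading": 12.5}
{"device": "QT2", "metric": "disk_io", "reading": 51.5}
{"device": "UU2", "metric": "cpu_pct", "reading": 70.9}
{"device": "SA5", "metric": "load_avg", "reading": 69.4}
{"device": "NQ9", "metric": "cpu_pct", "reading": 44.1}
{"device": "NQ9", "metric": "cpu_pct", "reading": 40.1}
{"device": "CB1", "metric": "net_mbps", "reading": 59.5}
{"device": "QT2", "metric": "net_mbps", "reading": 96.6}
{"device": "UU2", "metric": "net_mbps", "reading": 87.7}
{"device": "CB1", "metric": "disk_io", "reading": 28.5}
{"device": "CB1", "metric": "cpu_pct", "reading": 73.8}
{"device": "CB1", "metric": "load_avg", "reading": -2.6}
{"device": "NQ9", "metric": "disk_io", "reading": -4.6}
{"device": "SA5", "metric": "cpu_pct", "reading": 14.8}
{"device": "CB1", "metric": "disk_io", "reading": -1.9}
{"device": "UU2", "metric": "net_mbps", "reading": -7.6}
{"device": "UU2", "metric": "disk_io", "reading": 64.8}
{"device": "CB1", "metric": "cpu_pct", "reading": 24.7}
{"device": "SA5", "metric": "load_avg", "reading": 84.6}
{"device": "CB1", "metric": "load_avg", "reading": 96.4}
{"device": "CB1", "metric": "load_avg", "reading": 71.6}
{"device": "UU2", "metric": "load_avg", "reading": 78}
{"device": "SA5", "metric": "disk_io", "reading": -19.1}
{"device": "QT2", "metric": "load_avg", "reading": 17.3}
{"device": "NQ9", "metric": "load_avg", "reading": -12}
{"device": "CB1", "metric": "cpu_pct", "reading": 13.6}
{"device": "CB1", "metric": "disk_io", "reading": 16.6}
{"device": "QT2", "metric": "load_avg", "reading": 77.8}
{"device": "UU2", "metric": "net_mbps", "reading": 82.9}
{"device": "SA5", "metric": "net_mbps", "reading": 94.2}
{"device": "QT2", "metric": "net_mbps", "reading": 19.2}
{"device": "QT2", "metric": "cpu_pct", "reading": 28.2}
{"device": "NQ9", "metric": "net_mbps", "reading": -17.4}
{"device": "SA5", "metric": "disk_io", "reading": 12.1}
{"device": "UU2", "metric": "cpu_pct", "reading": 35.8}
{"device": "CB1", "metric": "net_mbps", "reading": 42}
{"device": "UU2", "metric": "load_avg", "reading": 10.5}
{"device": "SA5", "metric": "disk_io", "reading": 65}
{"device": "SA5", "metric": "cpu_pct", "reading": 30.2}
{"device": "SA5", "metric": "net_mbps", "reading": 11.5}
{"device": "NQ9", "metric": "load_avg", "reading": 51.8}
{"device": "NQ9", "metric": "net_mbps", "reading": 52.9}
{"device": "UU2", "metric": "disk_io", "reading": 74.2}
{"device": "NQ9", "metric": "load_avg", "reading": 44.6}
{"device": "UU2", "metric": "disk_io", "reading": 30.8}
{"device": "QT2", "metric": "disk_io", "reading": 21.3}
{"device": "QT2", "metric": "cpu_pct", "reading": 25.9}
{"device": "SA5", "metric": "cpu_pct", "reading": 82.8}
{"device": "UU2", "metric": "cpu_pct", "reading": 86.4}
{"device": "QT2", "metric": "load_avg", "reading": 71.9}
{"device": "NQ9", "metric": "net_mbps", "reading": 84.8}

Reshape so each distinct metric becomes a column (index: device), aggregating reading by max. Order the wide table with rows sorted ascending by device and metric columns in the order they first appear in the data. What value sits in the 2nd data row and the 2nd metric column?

51.8

With rows sorted ascending by device, row 2 is device=NQ9. metric columns in first-appearance order: cpu_pct, load_avg, net_mbps, disk_io; column 2 is load_avg.
Long rows with device=NQ9, metric=load_avg: max(-12, 51.8, 44.6) = 51.8.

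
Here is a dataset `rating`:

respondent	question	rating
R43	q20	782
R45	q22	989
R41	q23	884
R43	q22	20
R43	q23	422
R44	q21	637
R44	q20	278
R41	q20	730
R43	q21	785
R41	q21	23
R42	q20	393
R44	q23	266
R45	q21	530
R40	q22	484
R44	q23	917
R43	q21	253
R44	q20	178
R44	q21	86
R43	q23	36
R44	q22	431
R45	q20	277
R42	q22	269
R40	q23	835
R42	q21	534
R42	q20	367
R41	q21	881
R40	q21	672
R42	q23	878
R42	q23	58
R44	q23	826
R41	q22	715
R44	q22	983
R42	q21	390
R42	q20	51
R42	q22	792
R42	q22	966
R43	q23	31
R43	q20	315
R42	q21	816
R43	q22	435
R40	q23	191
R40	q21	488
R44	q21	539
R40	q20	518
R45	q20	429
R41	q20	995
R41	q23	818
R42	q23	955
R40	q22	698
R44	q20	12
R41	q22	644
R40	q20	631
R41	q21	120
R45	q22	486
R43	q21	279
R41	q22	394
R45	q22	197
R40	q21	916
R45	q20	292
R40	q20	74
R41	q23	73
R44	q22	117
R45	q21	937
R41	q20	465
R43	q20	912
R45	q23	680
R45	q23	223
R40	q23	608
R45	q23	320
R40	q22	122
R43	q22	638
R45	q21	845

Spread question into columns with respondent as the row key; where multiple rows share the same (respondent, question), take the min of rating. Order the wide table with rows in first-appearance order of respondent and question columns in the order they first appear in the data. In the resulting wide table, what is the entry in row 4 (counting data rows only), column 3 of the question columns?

266

With rows in first-appearance order of respondent, row 4 is respondent=R44. question columns in first-appearance order: q20, q22, q23, q21; column 3 is q23.
Long rows with respondent=R44, question=q23: min(266, 917, 826) = 266.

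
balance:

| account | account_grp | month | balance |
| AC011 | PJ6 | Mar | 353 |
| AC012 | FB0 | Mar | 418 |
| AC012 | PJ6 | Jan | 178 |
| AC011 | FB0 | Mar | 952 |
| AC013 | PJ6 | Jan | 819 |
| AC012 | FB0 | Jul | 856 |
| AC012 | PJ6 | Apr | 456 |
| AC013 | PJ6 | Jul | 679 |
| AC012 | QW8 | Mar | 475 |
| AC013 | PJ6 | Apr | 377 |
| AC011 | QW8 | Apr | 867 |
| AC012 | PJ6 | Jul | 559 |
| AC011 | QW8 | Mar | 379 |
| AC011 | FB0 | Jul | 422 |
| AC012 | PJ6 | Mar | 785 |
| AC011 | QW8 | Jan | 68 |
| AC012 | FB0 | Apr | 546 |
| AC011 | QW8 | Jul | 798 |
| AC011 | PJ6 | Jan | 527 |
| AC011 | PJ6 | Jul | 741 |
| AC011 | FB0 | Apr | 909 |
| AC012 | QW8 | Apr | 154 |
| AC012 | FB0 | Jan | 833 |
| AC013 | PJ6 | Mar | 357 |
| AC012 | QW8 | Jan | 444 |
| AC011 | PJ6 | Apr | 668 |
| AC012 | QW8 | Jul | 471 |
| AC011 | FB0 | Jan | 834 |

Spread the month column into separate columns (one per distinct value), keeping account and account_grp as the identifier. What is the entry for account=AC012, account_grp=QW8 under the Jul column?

471

Wide layout: rows indexed by account and account_grp, columns are the 4 distinct month values (Mar, Jan, Jul, Apr).
Cell (account=AC012, account_grp=QW8, month=Jul) draws from the long row where account=AC012, account_grp=QW8 and month=Jul, which has balance=471.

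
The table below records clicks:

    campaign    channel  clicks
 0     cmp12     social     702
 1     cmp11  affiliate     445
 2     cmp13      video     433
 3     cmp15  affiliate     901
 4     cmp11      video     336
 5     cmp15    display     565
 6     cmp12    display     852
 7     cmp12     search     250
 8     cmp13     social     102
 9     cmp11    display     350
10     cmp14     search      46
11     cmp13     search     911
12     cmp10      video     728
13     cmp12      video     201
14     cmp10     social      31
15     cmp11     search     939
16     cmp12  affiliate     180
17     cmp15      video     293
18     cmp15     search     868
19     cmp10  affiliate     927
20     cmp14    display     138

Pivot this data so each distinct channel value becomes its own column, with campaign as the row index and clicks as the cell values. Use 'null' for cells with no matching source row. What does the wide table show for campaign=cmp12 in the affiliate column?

The long row with campaign=cmp12, channel=affiliate has clicks=180.

180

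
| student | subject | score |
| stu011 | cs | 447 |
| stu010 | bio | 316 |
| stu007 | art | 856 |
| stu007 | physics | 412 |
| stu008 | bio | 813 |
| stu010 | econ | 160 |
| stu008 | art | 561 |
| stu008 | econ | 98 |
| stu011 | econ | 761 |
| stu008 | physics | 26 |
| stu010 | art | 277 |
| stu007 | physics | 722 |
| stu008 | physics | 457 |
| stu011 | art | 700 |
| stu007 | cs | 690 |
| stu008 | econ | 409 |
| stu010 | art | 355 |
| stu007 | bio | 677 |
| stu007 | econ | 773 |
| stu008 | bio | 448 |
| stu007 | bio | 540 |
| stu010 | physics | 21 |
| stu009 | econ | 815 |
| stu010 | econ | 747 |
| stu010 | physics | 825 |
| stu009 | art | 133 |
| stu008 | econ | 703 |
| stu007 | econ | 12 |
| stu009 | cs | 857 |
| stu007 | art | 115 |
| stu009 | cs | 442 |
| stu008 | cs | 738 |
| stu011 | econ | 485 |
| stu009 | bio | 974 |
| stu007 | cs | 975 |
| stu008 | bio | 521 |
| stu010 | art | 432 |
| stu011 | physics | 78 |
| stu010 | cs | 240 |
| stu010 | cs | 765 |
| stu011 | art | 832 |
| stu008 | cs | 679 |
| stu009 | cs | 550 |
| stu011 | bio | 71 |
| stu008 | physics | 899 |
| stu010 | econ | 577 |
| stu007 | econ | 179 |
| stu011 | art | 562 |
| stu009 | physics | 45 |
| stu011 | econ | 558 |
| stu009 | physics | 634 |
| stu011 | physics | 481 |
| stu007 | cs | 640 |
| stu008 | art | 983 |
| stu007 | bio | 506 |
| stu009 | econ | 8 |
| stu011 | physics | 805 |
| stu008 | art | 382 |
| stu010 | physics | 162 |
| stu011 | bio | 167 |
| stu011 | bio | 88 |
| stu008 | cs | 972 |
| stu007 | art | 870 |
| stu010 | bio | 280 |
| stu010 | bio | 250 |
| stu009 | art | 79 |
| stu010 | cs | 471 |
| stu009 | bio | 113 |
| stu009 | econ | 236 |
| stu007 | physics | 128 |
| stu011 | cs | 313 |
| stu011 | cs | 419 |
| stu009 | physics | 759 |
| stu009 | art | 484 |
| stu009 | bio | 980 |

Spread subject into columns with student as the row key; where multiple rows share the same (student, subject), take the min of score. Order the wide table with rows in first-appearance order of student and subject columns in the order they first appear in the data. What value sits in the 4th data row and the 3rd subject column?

With rows in first-appearance order of student, row 4 is student=stu008. subject columns in first-appearance order: cs, bio, art, physics, econ; column 3 is art.
Long rows with student=stu008, subject=art: min(561, 983, 382) = 382.

382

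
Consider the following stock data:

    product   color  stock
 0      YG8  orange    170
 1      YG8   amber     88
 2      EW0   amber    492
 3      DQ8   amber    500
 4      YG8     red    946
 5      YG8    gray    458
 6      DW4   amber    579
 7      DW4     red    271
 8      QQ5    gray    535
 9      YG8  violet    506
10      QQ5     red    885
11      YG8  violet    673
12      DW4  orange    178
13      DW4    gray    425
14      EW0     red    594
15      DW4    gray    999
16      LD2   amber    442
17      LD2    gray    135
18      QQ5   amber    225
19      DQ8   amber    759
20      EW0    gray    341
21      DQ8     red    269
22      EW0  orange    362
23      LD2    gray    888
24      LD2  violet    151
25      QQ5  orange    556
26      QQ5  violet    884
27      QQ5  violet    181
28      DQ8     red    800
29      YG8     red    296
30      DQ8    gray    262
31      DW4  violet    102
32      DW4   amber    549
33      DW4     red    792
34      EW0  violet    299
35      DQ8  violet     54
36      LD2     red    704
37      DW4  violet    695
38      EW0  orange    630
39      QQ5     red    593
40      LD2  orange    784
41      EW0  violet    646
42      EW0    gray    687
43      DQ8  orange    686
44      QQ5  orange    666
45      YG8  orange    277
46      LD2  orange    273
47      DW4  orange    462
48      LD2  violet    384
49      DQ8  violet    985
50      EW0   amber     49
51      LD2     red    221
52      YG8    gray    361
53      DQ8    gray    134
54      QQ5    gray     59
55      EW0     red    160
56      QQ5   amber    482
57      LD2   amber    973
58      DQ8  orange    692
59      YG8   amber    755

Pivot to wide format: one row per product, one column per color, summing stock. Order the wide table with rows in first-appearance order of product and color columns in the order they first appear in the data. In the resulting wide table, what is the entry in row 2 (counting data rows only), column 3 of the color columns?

754

With rows in first-appearance order of product, row 2 is product=EW0. color columns in first-appearance order: orange, amber, red, gray, violet; column 3 is red.
Long rows with product=EW0, color=red: 594 + 160 = 754.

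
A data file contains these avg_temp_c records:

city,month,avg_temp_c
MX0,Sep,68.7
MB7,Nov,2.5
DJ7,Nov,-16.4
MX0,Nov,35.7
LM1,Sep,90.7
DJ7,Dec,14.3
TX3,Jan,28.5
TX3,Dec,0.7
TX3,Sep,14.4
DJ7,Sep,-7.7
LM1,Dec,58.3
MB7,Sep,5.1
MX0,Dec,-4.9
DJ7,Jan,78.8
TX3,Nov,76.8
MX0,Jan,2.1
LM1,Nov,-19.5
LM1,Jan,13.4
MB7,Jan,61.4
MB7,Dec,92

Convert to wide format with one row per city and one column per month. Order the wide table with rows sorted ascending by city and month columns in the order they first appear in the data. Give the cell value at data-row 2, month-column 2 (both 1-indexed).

-19.5

With rows sorted ascending by city, row 2 is city=LM1. month columns in first-appearance order: Sep, Nov, Dec, Jan; column 2 is Nov.
Long rows with city=LM1, month=Nov: avg_temp_c = -19.5.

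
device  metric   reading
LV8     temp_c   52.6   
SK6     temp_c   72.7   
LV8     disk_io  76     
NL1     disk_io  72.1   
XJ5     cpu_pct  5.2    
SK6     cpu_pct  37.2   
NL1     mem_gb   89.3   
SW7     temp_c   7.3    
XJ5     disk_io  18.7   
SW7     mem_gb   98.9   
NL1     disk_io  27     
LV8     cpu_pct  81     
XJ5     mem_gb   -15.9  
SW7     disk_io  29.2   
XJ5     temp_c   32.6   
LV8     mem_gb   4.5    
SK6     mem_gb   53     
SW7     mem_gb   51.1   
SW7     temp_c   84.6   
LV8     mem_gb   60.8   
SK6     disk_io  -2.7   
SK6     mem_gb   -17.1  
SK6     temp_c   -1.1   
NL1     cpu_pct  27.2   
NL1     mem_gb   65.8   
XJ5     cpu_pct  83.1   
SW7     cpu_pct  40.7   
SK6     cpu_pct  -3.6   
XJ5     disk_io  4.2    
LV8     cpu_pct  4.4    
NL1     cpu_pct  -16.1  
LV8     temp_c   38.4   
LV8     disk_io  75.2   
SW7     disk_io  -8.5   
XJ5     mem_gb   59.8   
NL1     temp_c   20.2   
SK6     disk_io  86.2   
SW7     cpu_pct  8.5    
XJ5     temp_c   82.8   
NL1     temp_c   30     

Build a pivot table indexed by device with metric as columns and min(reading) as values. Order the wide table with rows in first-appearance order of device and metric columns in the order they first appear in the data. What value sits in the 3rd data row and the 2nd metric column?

27

With rows in first-appearance order of device, row 3 is device=NL1. metric columns in first-appearance order: temp_c, disk_io, cpu_pct, mem_gb; column 2 is disk_io.
Long rows with device=NL1, metric=disk_io: min(72.1, 27) = 27.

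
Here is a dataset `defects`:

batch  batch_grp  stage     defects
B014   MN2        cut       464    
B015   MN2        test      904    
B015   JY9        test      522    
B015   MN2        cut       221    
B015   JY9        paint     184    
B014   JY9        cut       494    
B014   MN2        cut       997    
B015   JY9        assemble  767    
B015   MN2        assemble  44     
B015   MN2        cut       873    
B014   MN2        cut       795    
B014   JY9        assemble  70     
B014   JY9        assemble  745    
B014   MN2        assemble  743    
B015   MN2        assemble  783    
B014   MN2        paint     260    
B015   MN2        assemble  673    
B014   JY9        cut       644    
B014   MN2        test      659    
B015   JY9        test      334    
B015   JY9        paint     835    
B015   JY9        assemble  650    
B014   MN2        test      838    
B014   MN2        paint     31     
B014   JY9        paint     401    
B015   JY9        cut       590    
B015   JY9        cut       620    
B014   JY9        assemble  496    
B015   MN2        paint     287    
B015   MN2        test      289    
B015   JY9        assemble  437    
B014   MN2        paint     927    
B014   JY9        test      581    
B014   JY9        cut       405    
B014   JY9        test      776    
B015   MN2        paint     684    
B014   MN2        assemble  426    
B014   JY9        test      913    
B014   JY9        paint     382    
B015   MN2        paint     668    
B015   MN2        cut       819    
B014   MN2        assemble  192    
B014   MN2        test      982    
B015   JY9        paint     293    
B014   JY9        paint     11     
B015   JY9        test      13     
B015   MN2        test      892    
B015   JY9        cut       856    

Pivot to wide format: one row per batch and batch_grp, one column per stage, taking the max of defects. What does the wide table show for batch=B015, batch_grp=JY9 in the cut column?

Rows with batch=B015, batch_grp=JY9 and stage=cut: defects values are 590, 620, 856.
max(590, 620, 856) = 856.

856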